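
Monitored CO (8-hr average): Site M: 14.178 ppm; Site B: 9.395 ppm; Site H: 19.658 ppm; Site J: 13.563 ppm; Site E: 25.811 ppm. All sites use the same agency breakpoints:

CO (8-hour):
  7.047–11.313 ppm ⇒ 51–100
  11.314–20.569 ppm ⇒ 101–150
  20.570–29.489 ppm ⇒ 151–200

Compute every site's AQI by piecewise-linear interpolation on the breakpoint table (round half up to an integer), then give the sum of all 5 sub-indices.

632

Site M: 14.178 lies in 11.314–20.569, so I_lo=101, I_hi=150, C_lo=11.314, C_hi=20.569.
(150−101)/(20.569−11.314) × (14.178−11.314) + 101 = 49/9.255 × 2.864 + 101 ≈ 116.16 → 116.
Site B: row 7.047–11.313 (AQI 51–100). (100−51)·(9.395−7.047)/(11.313−7.047) + 51 = 49·2.348/4.266 + 51 ≈ 77.97 → 78.
Site H: row 11.314–20.569 (AQI 101–150). (150−101)·(19.658−11.314)/(20.569−11.314) + 101 = 49·8.344/9.255 + 101 ≈ 145.18 → 145.
Site J: 13.563 lies in 11.314–20.569, so I_lo=101, I_hi=150, C_lo=11.314, C_hi=20.569.
(150−101)/(20.569−11.314) × (13.563−11.314) + 101 = 49/9.255 × 2.249 + 101 ≈ 112.91 → 113.
Site E: 25.811 ∈ [20.570, 29.489] ↔ index [151, 200].
151 + (25.811−20.570)·(200−151)/(29.489−20.570) = 151 + 5.241·49/8.919 ≈ 179.79, so AQI = 180.
AQIs: Site M=116, Site B=78, Site H=145, Site J=113, Site E=180. Sum = 116 + 78 + 145 + 113 + 180 = 632.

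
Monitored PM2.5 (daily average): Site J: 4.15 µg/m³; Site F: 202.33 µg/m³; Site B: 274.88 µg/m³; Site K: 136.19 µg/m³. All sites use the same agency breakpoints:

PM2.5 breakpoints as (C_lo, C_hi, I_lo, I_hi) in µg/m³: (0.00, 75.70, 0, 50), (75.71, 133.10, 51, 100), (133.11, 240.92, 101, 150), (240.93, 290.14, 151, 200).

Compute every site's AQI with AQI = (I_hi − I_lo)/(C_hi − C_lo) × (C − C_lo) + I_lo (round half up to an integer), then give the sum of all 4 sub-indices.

Site J 4.15: bracket 0.00–75.70 → index 0–50; slope 50/75.70, offset 4.15.
AQI = 0 + 50/75.70·4.15 ≈ 2.74 ⇒ 3.
Site F: 202.33 ∈ [133.11, 240.92] ↔ index [101, 150].
101 + (202.33−133.11)·(150−101)/(240.92−133.11) = 101 + 69.22·49/107.81 ≈ 132.46, so AQI = 132.
Site B 274.88: bracket 240.93–290.14 → index 151–200; slope 49/49.21, offset 33.95.
AQI = 151 + 49/49.21·33.95 ≈ 184.81 ⇒ 185.
Site K: 136.19 lies in 133.11–240.92, so I_lo=101, I_hi=150, C_lo=133.11, C_hi=240.92.
(150−101)/(240.92−133.11) × (136.19−133.11) + 101 = 49/107.81 × 3.08 + 101 ≈ 102.40 → 102.
AQIs: Site J=3, Site F=132, Site B=185, Site K=102. Sum = 3 + 132 + 185 + 102 = 422.

422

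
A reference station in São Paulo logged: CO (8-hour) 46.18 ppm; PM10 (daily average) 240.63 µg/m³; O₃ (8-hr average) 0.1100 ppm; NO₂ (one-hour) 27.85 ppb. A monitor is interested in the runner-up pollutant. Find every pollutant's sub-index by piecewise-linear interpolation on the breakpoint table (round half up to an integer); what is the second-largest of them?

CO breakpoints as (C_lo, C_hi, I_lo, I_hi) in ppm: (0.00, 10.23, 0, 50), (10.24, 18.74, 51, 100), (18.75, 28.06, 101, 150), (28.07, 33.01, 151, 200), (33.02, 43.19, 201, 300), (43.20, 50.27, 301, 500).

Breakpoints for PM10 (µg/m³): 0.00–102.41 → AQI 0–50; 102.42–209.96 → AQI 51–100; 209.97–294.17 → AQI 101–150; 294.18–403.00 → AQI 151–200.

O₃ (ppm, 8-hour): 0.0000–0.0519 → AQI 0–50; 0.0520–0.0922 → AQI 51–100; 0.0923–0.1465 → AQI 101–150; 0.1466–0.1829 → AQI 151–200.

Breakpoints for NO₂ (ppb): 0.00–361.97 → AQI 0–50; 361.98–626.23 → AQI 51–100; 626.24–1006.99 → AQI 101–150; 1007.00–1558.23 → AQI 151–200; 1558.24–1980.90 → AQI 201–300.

119

CO: 46.18 lies in 43.20–50.27, so I_lo=301, I_hi=500, C_lo=43.20, C_hi=50.27.
(500−301)/(50.27−43.20) × (46.18−43.20) + 301 = 199/7.07 × 2.98 + 301 ≈ 384.88 → 385.
PM10: row 209.97–294.17 (AQI 101–150). (150−101)·(240.63−209.97)/(294.17−209.97) + 101 = 49·30.66/84.20 + 101 ≈ 118.84 → 119.
O₃: row 0.0923–0.1465 (AQI 101–150). (150−101)·(0.1100−0.0923)/(0.1465−0.0923) + 101 = 49·0.0177/0.0542 + 101 ≈ 117.00 → 117.
NO₂: row 0.00–361.97 (AQI 0–50). (50−0)·(27.85−0.00)/(361.97−0.00) + 0 = 50·27.85/361.97 + 0 ≈ 3.85 → 4.
Sub-indices: CO→385, PM10→119, O₃→117, NO₂→4. Ranked high→low: 385, 119, 117, 4. Second-highest sub-index = 119.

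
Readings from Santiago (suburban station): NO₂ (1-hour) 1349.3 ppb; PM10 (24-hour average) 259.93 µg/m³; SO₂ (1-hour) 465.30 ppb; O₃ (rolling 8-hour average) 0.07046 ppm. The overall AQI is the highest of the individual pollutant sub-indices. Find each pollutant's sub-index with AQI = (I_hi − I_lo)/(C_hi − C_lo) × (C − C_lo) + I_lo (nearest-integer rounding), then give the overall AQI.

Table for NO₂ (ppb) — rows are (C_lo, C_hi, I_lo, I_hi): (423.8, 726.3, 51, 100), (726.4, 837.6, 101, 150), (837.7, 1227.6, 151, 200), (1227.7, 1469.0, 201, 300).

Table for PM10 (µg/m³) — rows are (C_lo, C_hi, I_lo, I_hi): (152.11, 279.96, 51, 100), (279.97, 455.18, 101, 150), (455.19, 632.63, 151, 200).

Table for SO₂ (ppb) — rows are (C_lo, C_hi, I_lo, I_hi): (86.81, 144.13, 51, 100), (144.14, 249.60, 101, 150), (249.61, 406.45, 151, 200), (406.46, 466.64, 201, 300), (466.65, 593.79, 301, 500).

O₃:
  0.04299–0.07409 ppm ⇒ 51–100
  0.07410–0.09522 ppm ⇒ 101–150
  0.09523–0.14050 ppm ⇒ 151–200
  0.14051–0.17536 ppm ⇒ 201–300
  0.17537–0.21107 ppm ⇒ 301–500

298

NO₂: row 1227.7–1469.0 (AQI 201–300). (300−201)·(1349.3−1227.7)/(1469.0−1227.7) + 201 = 99·121.6/241.3 + 201 ≈ 250.89 → 251.
PM10: row 152.11–279.96 (AQI 51–100). (100−51)·(259.93−152.11)/(279.96−152.11) + 51 = 49·107.82/127.85 + 51 ≈ 92.32 → 92.
SO₂ 465.30: bracket 406.46–466.64 → index 201–300; slope 99/60.18, offset 58.84.
AQI = 201 + 99/60.18·58.84 ≈ 297.80 ⇒ 298.
O₃: row 0.04299–0.07409 (AQI 51–100). (100−51)·(0.07046−0.04299)/(0.07409−0.04299) + 51 = 49·0.02747/0.03110 + 51 ≈ 94.28 → 94.
Sub-indices: NO₂→251, PM10→92, SO₂→298, O₃→94. Overall AQI = max = 298; dominant pollutant is SO₂.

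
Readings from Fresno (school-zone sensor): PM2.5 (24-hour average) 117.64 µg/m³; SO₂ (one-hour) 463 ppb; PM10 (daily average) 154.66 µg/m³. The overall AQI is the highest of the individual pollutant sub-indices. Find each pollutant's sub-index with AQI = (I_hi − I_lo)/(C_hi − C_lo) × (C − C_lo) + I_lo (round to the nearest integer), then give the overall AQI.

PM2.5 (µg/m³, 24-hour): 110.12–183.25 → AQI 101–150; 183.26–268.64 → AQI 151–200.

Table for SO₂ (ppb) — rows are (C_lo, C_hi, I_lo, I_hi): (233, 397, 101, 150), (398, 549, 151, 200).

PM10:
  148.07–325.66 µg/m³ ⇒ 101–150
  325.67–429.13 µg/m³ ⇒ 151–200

172

PM2.5: 117.64 lies in 110.12–183.25, so I_lo=101, I_hi=150, C_lo=110.12, C_hi=183.25.
(150−101)/(183.25−110.12) × (117.64−110.12) + 101 = 49/73.13 × 7.52 + 101 ≈ 106.04 → 106.
SO₂: 463 ∈ [398, 549] ↔ index [151, 200].
151 + (463−398)·(200−151)/(549−398) = 151 + 65·49/151 ≈ 172.09, so AQI = 172.
PM10: row 148.07–325.66 (AQI 101–150). (150−101)·(154.66−148.07)/(325.66−148.07) + 101 = 49·6.59/177.59 + 101 ≈ 102.82 → 103.
Sub-indices: PM2.5→106, SO₂→172, PM10→103. Overall AQI = max = 172; dominant pollutant is SO₂.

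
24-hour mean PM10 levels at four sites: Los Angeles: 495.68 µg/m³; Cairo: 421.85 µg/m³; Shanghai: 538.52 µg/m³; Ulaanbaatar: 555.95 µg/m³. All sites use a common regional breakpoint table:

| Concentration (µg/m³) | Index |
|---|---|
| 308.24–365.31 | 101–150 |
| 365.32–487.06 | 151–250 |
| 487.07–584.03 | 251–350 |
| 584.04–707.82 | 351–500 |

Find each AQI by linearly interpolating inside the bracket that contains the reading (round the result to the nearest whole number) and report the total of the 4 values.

Los Angeles: row 487.07–584.03 (AQI 251–350). (350−251)·(495.68−487.07)/(584.03−487.07) + 251 = 99·8.61/96.96 + 251 ≈ 259.79 → 260.
Cairo: 421.85 ∈ [365.32, 487.06] ↔ index [151, 250].
151 + (421.85−365.32)·(250−151)/(487.06−365.32) = 151 + 56.53·99/121.74 ≈ 196.97, so AQI = 197.
Shanghai 538.52: bracket 487.07–584.03 → index 251–350; slope 99/96.96, offset 51.45.
AQI = 251 + 99/96.96·51.45 ≈ 303.53 ⇒ 304.
Ulaanbaatar: 555.95 lies in 487.07–584.03, so I_lo=251, I_hi=350, C_lo=487.07, C_hi=584.03.
(350−251)/(584.03−487.07) × (555.95−487.07) + 251 = 99/96.96 × 68.88 + 251 ≈ 321.33 → 321.
AQIs: Los Angeles=260, Cairo=197, Shanghai=304, Ulaanbaatar=321. Sum = 260 + 197 + 304 + 321 = 1082.

1082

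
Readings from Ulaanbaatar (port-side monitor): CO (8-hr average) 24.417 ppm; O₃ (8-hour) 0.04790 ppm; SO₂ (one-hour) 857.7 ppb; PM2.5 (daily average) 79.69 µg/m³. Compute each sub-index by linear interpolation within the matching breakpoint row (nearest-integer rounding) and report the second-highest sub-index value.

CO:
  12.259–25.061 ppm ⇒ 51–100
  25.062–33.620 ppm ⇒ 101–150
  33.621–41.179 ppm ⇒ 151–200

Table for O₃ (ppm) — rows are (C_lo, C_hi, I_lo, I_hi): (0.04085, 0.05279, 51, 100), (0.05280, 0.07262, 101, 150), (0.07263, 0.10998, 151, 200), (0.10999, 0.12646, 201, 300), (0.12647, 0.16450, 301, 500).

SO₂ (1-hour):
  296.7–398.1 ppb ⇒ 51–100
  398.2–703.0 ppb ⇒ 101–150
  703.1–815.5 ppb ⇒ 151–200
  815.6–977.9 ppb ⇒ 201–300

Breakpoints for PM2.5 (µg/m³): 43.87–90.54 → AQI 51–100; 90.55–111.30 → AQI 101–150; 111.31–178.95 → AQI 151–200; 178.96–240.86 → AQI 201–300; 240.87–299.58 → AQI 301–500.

98

CO: 24.417 lies in 12.259–25.061, so I_lo=51, I_hi=100, C_lo=12.259, C_hi=25.061.
(100−51)/(25.061−12.259) × (24.417−12.259) + 51 = 49/12.802 × 12.158 + 51 ≈ 97.54 → 98.
O₃: 0.04790 lies in 0.04085–0.05279, so I_lo=51, I_hi=100, C_lo=0.04085, C_hi=0.05279.
(100−51)/(0.05279−0.04085) × (0.04790−0.04085) + 51 = 49/0.01194 × 0.00705 + 51 ≈ 79.93 → 80.
SO₂: 857.7 lies in 815.6–977.9, so I_lo=201, I_hi=300, C_lo=815.6, C_hi=977.9.
(300−201)/(977.9−815.6) × (857.7−815.6) + 201 = 99/162.3 × 42.1 + 201 ≈ 226.68 → 227.
PM2.5: 79.69 lies in 43.87–90.54, so I_lo=51, I_hi=100, C_lo=43.87, C_hi=90.54.
(100−51)/(90.54−43.87) × (79.69−43.87) + 51 = 49/46.67 × 35.82 + 51 ≈ 88.61 → 89.
Sub-indices: CO→98, O₃→80, SO₂→227, PM2.5→89. Ranked high→low: 227, 98, 89, 80. Second-highest sub-index = 98.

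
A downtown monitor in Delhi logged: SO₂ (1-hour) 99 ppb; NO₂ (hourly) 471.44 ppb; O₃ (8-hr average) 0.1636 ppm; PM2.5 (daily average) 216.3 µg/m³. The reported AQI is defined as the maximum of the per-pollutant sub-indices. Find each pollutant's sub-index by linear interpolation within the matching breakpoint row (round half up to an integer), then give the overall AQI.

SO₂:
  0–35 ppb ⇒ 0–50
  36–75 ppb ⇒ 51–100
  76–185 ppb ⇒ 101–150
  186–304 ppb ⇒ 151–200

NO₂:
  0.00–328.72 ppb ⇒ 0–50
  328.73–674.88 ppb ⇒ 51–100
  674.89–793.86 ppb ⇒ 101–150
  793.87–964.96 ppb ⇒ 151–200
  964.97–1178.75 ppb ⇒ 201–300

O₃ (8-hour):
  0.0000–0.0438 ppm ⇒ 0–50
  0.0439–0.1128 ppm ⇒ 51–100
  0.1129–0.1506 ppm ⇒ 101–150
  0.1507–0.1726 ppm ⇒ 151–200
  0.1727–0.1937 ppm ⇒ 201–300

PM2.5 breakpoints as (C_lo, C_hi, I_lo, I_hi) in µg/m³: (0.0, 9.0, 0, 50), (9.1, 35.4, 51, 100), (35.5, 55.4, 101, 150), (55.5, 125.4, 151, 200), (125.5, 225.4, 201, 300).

291

SO₂: 99 ∈ [76, 185] ↔ index [101, 150].
101 + (99−76)·(150−101)/(185−76) = 101 + 23·49/109 ≈ 111.34, so AQI = 111.
NO₂ 471.44: bracket 328.73–674.88 → index 51–100; slope 49/346.15, offset 142.71.
AQI = 51 + 49/346.15·142.71 ≈ 71.20 ⇒ 71.
O₃: row 0.1507–0.1726 (AQI 151–200). (200−151)·(0.1636−0.1507)/(0.1726−0.1507) + 151 = 49·0.0129/0.0219 + 151 ≈ 179.86 → 180.
PM2.5: 216.3 lies in 125.5–225.4, so I_lo=201, I_hi=300, C_lo=125.5, C_hi=225.4.
(300−201)/(225.4−125.5) × (216.3−125.5) + 201 = 99/99.9 × 90.8 + 201 ≈ 290.98 → 291.
Sub-indices: SO₂→111, NO₂→71, O₃→180, PM2.5→291. Overall AQI = max = 291; dominant pollutant is PM2.5.
AQI 291: Very Unhealthy.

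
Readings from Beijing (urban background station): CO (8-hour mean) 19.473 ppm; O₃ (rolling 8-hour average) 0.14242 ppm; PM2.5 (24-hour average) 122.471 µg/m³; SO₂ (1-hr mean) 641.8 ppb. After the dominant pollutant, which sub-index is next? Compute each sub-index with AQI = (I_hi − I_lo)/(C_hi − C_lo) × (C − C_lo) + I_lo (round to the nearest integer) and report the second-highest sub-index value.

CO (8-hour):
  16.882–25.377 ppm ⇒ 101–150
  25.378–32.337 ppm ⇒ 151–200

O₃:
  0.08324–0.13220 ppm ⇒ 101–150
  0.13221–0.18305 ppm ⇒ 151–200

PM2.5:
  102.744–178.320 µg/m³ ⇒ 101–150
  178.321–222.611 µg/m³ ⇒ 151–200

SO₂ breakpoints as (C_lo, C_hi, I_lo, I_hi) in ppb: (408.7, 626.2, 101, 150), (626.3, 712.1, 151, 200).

CO: 19.473 ∈ [16.882, 25.377] ↔ index [101, 150].
101 + (19.473−16.882)·(150−101)/(25.377−16.882) = 101 + 2.591·49/8.495 ≈ 115.95, so AQI = 116.
O₃: 0.14242 lies in 0.13221–0.18305, so I_lo=151, I_hi=200, C_lo=0.13221, C_hi=0.18305.
(200−151)/(0.18305−0.13221) × (0.14242−0.13221) + 151 = 49/0.05084 × 0.01021 + 151 ≈ 160.84 → 161.
PM2.5: 122.471 lies in 102.744–178.320, so I_lo=101, I_hi=150, C_lo=102.744, C_hi=178.320.
(150−101)/(178.320−102.744) × (122.471−102.744) + 101 = 49/75.576 × 19.727 + 101 ≈ 113.79 → 114.
SO₂: 641.8 lies in 626.3–712.1, so I_lo=151, I_hi=200, C_lo=626.3, C_hi=712.1.
(200−151)/(712.1−626.3) × (641.8−626.3) + 151 = 49/85.8 × 15.5 + 151 ≈ 159.85 → 160.
Sub-indices: CO→116, O₃→161, PM2.5→114, SO₂→160. Ranked high→low: 161, 160, 116, 114. Second-highest sub-index = 160.

160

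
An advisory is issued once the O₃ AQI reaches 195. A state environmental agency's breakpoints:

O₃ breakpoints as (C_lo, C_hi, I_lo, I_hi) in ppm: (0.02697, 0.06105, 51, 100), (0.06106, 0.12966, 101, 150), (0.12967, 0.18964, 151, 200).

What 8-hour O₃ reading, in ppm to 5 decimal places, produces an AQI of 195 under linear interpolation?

0.18352

AQI 195 lies in the 151–200 band, which corresponds to 0.12967–0.18964 ppm.
C = 0.12967 + (195−151)×(0.18964−0.12967)/(200−151) = 0.12967 + 44×0.05997/49 ≈ 0.1835206 ppm → 0.18352 ppm to 5 dp.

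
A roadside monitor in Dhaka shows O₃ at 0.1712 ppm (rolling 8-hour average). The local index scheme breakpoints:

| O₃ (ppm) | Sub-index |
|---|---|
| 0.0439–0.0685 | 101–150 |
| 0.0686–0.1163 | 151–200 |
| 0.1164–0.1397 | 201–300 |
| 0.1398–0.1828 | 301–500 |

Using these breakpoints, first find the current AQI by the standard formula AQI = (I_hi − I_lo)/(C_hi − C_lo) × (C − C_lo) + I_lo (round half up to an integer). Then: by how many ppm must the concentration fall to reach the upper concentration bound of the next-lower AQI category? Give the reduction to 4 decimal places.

O₃: row 0.1398–0.1828 (AQI 301–500). (500−301)·(0.1712−0.1398)/(0.1828−0.1398) + 301 = 199·0.0314/0.0430 + 301 ≈ 446.32 → 446.
Current AQI 446 is in the Hazardous range (301–500). The next-lower category tops out at AQI 300, whose upper concentration bound is 0.1397 ppm.
Reduction needed = 0.1712 − 0.1397 = 0.0315 ppm.

0.0315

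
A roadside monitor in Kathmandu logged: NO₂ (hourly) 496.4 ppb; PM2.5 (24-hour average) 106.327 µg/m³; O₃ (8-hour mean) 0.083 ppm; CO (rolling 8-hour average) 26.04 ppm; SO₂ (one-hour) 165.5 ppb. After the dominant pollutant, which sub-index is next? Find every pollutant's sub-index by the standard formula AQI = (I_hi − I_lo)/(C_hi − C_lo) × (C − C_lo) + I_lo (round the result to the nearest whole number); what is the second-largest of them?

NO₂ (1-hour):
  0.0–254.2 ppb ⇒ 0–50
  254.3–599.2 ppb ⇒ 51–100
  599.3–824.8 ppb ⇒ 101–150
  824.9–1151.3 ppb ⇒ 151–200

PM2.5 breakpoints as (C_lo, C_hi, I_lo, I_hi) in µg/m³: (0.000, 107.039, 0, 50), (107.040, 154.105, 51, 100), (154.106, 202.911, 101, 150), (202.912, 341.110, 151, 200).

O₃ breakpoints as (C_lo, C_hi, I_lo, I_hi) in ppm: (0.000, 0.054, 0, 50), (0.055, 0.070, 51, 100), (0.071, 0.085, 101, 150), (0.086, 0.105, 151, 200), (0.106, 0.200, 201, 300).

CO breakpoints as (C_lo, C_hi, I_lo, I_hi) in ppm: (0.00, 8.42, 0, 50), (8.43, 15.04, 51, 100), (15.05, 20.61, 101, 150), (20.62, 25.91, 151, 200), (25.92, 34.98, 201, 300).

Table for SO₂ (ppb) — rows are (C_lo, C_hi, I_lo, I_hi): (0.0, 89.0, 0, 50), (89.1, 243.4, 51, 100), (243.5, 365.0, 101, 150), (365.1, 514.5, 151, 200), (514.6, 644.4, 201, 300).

143

NO₂: 496.4 ∈ [254.3, 599.2] ↔ index [51, 100].
51 + (496.4−254.3)·(100−51)/(599.2−254.3) = 51 + 242.1·49/344.9 ≈ 85.40, so AQI = 85.
PM2.5: row 0.000–107.039 (AQI 0–50). (50−0)·(106.327−0.000)/(107.039−0.000) + 0 = 50·106.327/107.039 + 0 ≈ 49.67 → 50.
O₃: 0.083 lies in 0.071–0.085, so I_lo=101, I_hi=150, C_lo=0.071, C_hi=0.085.
(150−101)/(0.085−0.071) × (0.083−0.071) + 101 = 49/0.014 × 0.012 + 101 ≈ 143.00 → 143.
CO: row 25.92–34.98 (AQI 201–300). (300−201)·(26.04−25.92)/(34.98−25.92) + 201 = 99·0.12/9.06 + 201 ≈ 202.31 → 202.
SO₂ 165.5: bracket 89.1–243.4 → index 51–100; slope 49/154.3, offset 76.4.
AQI = 51 + 49/154.3·76.4 ≈ 75.26 ⇒ 75.
Sub-indices: NO₂→85, PM2.5→50, O₃→143, CO→202, SO₂→75. Ranked high→low: 202, 143, 85, 75, 50. Second-highest sub-index = 143.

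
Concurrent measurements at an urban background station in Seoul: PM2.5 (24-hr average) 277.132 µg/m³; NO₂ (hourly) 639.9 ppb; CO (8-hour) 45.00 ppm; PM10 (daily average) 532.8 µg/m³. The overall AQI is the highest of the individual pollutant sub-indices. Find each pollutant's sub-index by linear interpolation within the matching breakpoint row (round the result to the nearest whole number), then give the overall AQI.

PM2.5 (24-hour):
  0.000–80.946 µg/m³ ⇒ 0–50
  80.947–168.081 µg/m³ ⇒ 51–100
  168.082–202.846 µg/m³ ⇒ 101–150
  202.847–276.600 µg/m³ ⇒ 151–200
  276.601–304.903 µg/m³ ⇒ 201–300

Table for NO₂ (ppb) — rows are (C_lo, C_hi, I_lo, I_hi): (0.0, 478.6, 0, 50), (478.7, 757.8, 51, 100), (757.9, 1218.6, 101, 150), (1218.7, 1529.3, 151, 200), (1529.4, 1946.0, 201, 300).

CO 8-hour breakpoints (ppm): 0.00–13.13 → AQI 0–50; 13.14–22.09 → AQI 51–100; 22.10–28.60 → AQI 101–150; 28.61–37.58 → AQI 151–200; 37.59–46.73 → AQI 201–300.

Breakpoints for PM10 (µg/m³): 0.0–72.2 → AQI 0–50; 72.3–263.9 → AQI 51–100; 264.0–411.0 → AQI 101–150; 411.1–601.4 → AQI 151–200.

281

PM2.5: row 276.601–304.903 (AQI 201–300). (300−201)·(277.132−276.601)/(304.903−276.601) + 201 = 99·0.531/28.302 + 201 ≈ 202.86 → 203.
NO₂: row 478.7–757.8 (AQI 51–100). (100−51)·(639.9−478.7)/(757.8−478.7) + 51 = 49·161.2/279.1 + 51 ≈ 79.30 → 79.
CO: 45.00 ∈ [37.59, 46.73] ↔ index [201, 300].
201 + (45.00−37.59)·(300−201)/(46.73−37.59) = 201 + 7.41·99/9.14 ≈ 281.26, so AQI = 281.
PM10 532.8: bracket 411.1–601.4 → index 151–200; slope 49/190.3, offset 121.7.
AQI = 151 + 49/190.3·121.7 ≈ 182.34 ⇒ 182.
Sub-indices: PM2.5→203, NO₂→79, CO→281, PM10→182. Overall AQI = max = 281; dominant pollutant is CO.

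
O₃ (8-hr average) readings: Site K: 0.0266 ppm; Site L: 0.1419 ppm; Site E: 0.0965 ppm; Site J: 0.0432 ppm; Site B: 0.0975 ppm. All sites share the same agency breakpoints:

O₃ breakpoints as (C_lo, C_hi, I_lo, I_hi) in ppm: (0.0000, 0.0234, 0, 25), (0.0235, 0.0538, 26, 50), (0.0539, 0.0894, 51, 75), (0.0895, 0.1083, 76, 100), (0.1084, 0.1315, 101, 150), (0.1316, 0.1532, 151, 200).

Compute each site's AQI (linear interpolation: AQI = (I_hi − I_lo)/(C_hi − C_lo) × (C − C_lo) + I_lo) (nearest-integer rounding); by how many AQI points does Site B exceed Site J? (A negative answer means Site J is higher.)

Site K: row 0.0235–0.0538 (AQI 26–50). (50−26)·(0.0266−0.0235)/(0.0538−0.0235) + 26 = 24·0.0031/0.0303 + 26 ≈ 28.46 → 28.
Site L: 0.1419 ∈ [0.1316, 0.1532] ↔ index [151, 200].
151 + (0.1419−0.1316)·(200−151)/(0.1532−0.1316) = 151 + 0.0103·49/0.0216 ≈ 174.37, so AQI = 174.
Site E: row 0.0895–0.1083 (AQI 76–100). (100−76)·(0.0965−0.0895)/(0.1083−0.0895) + 76 = 24·0.0070/0.0188 + 76 ≈ 84.94 → 85.
Site J: 0.0432 ∈ [0.0235, 0.0538] ↔ index [26, 50].
26 + (0.0432−0.0235)·(50−26)/(0.0538−0.0235) = 26 + 0.0197·24/0.0303 ≈ 41.60, so AQI = 42.
Site B: 0.0975 ∈ [0.0895, 0.1083] ↔ index [76, 100].
76 + (0.0975−0.0895)·(100−76)/(0.1083−0.0895) = 76 + 0.0080·24/0.0188 ≈ 86.21, so AQI = 86.
AQIs: Site K=28, Site L=174, Site E=85, Site J=42, Site B=86. Site B (86) − Site J (42) = 44.

44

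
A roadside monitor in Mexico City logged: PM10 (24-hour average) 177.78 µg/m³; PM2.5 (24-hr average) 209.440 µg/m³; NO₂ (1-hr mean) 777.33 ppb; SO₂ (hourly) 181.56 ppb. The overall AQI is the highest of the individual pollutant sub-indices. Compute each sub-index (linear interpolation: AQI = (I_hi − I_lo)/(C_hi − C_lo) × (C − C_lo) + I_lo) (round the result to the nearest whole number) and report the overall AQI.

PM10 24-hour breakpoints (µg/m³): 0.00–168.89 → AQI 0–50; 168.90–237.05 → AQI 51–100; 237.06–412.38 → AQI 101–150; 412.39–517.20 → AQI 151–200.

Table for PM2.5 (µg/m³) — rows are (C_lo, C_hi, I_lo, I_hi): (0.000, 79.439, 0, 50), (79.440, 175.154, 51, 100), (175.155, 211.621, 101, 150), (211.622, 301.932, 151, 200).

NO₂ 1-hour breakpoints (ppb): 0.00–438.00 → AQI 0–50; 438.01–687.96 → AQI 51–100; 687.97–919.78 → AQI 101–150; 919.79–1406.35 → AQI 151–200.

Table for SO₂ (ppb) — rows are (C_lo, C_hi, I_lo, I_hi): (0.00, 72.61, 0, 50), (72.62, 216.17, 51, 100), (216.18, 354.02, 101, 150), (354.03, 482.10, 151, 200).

147

PM10: row 168.90–237.05 (AQI 51–100). (100−51)·(177.78−168.90)/(237.05−168.90) + 51 = 49·8.88/68.15 + 51 ≈ 57.38 → 57.
PM2.5: 209.440 ∈ [175.155, 211.621] ↔ index [101, 150].
101 + (209.440−175.155)·(150−101)/(211.621−175.155) = 101 + 34.285·49/36.466 ≈ 147.07, so AQI = 147.
NO₂: 777.33 ∈ [687.97, 919.78] ↔ index [101, 150].
101 + (777.33−687.97)·(150−101)/(919.78−687.97) = 101 + 89.36·49/231.81 ≈ 119.89, so AQI = 120.
SO₂: row 72.62–216.17 (AQI 51–100). (100−51)·(181.56−72.62)/(216.17−72.62) + 51 = 49·108.94/143.55 + 51 ≈ 88.19 → 88.
Sub-indices: PM10→57, PM2.5→147, NO₂→120, SO₂→88. Overall AQI = max = 147; dominant pollutant is PM2.5.
AQI 147: Unhealthy for Sensitive Groups.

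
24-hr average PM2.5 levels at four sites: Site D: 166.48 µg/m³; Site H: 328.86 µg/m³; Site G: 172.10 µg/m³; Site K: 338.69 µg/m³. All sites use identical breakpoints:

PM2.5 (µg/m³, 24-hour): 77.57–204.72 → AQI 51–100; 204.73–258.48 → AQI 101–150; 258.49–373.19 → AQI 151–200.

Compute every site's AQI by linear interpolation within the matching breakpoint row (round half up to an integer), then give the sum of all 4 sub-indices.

Site D: 166.48 lies in 77.57–204.72, so I_lo=51, I_hi=100, C_lo=77.57, C_hi=204.72.
(100−51)/(204.72−77.57) × (166.48−77.57) + 51 = 49/127.15 × 88.91 + 51 ≈ 85.26 → 85.
Site H: 328.86 lies in 258.49–373.19, so I_lo=151, I_hi=200, C_lo=258.49, C_hi=373.19.
(200−151)/(373.19−258.49) × (328.86−258.49) + 151 = 49/114.70 × 70.37 + 151 ≈ 181.06 → 181.
Site G: 172.10 lies in 77.57–204.72, so I_lo=51, I_hi=100, C_lo=77.57, C_hi=204.72.
(100−51)/(204.72−77.57) × (172.10−77.57) + 51 = 49/127.15 × 94.53 + 51 ≈ 87.43 → 87.
Site K: row 258.49–373.19 (AQI 151–200). (200−151)·(338.69−258.49)/(373.19−258.49) + 151 = 49·80.20/114.70 + 151 ≈ 185.26 → 185.
AQIs: Site D=85, Site H=181, Site G=87, Site K=185. Sum = 85 + 181 + 87 + 185 = 538.

538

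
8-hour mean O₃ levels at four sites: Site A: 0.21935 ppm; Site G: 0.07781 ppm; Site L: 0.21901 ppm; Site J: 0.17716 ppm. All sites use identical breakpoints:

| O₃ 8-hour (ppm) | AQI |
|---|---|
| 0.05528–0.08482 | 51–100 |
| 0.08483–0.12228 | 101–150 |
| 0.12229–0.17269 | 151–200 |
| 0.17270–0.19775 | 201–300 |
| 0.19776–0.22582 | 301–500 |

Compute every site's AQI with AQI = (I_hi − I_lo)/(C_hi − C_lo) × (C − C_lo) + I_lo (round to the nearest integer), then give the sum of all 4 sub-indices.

1213

Site A: row 0.19776–0.22582 (AQI 301–500). (500−301)·(0.21935−0.19776)/(0.22582−0.19776) + 301 = 199·0.02159/0.02806 + 301 ≈ 454.12 → 454.
Site G 0.07781: bracket 0.05528–0.08482 → index 51–100; slope 49/0.02954, offset 0.02253.
AQI = 51 + 49/0.02954·0.02253 ≈ 88.37 ⇒ 88.
Site L 0.21901: bracket 0.19776–0.22582 → index 301–500; slope 199/0.02806, offset 0.02125.
AQI = 301 + 199/0.02806·0.02125 ≈ 451.70 ⇒ 452.
Site J: 0.17716 ∈ [0.17270, 0.19775] ↔ index [201, 300].
201 + (0.17716−0.17270)·(300−201)/(0.19775−0.17270) = 201 + 0.00446·99/0.02505 ≈ 218.63, so AQI = 219.
AQIs: Site A=454, Site G=88, Site L=452, Site J=219. Sum = 454 + 88 + 452 + 219 = 1213.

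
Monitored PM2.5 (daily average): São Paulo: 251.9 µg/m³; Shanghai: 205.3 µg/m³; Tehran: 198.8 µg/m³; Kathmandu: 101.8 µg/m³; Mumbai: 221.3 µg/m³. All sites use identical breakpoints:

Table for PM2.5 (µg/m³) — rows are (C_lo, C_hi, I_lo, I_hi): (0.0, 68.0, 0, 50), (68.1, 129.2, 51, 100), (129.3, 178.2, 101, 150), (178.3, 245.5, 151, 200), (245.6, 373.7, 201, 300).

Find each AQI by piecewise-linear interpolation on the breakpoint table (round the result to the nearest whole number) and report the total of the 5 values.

803

São Paulo: 251.9 lies in 245.6–373.7, so I_lo=201, I_hi=300, C_lo=245.6, C_hi=373.7.
(300−201)/(373.7−245.6) × (251.9−245.6) + 201 = 99/128.1 × 6.3 + 201 ≈ 205.87 → 206.
Shanghai: 205.3 lies in 178.3–245.5, so I_lo=151, I_hi=200, C_lo=178.3, C_hi=245.5.
(200−151)/(245.5−178.3) × (205.3−178.3) + 151 = 49/67.2 × 27.0 + 151 ≈ 170.69 → 171.
Tehran: 198.8 lies in 178.3–245.5, so I_lo=151, I_hi=200, C_lo=178.3, C_hi=245.5.
(200−151)/(245.5−178.3) × (198.8−178.3) + 151 = 49/67.2 × 20.5 + 151 ≈ 165.95 → 166.
Kathmandu: 101.8 lies in 68.1–129.2, so I_lo=51, I_hi=100, C_lo=68.1, C_hi=129.2.
(100−51)/(129.2−68.1) × (101.8−68.1) + 51 = 49/61.1 × 33.7 + 51 ≈ 78.03 → 78.
Mumbai 221.3: bracket 178.3–245.5 → index 151–200; slope 49/67.2, offset 43.0.
AQI = 151 + 49/67.2·43.0 ≈ 182.35 ⇒ 182.
AQIs: São Paulo=206, Shanghai=171, Tehran=166, Kathmandu=78, Mumbai=182. Sum = 206 + 171 + 166 + 78 + 182 = 803.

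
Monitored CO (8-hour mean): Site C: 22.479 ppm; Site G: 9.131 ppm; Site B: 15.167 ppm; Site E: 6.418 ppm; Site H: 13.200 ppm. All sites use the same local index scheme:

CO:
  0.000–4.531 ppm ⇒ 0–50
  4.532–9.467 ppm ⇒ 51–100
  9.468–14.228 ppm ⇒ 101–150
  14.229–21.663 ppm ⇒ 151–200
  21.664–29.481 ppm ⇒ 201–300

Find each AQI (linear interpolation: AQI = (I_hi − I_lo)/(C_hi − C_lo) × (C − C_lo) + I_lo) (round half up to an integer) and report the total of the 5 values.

Site C: 22.479 lies in 21.664–29.481, so I_lo=201, I_hi=300, C_lo=21.664, C_hi=29.481.
(300−201)/(29.481−21.664) × (22.479−21.664) + 201 = 99/7.817 × 0.815 + 201 ≈ 211.32 → 211.
Site G: 9.131 lies in 4.532–9.467, so I_lo=51, I_hi=100, C_lo=4.532, C_hi=9.467.
(100−51)/(9.467−4.532) × (9.131−4.532) + 51 = 49/4.935 × 4.599 + 51 ≈ 96.66 → 97.
Site B 15.167: bracket 14.229–21.663 → index 151–200; slope 49/7.434, offset 0.938.
AQI = 151 + 49/7.434·0.938 ≈ 157.18 ⇒ 157.
Site E: 6.418 lies in 4.532–9.467, so I_lo=51, I_hi=100, C_lo=4.532, C_hi=9.467.
(100−51)/(9.467−4.532) × (6.418−4.532) + 51 = 49/4.935 × 1.886 + 51 ≈ 69.73 → 70.
Site H: row 9.468–14.228 (AQI 101–150). (150−101)·(13.200−9.468)/(14.228−9.468) + 101 = 49·3.732/4.760 + 101 ≈ 139.42 → 139.
AQIs: Site C=211, Site G=97, Site B=157, Site E=70, Site H=139. Sum = 211 + 97 + 157 + 70 + 139 = 674.

674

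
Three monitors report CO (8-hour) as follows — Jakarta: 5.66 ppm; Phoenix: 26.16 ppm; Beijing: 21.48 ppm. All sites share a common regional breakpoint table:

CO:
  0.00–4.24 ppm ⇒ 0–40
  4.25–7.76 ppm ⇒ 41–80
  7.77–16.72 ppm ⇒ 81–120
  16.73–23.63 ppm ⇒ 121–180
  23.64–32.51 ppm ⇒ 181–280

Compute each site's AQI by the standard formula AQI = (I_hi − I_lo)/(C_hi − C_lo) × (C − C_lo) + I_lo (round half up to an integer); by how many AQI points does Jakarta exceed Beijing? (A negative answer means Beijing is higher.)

-105

Jakarta: row 4.25–7.76 (AQI 41–80). (80−41)·(5.66−4.25)/(7.76−4.25) + 41 = 39·1.41/3.51 + 41 ≈ 56.67 → 57.
Phoenix 26.16: bracket 23.64–32.51 → index 181–280; slope 99/8.87, offset 2.52.
AQI = 181 + 99/8.87·2.52 ≈ 209.13 ⇒ 209.
Beijing: 21.48 lies in 16.73–23.63, so I_lo=121, I_hi=180, C_lo=16.73, C_hi=23.63.
(180−121)/(23.63−16.73) × (21.48−16.73) + 121 = 59/6.90 × 4.75 + 121 ≈ 161.62 → 162.
AQIs: Jakarta=57, Phoenix=209, Beijing=162. Jakarta (57) − Beijing (162) = -105.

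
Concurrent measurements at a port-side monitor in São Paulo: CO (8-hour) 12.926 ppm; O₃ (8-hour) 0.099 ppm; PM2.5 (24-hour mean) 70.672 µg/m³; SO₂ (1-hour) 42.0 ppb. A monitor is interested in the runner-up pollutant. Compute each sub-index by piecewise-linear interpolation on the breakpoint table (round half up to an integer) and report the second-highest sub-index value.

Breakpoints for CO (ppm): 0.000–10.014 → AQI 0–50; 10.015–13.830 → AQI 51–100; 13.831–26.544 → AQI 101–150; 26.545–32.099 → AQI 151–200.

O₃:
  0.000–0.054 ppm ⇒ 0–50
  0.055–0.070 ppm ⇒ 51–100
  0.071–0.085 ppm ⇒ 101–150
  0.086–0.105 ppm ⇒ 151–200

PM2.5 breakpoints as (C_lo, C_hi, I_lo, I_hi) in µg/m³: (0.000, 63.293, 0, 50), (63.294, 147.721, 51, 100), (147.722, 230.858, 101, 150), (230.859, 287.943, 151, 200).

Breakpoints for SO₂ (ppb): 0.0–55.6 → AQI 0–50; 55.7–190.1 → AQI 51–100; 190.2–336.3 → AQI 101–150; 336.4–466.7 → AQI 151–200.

CO: 12.926 ∈ [10.015, 13.830] ↔ index [51, 100].
51 + (12.926−10.015)·(100−51)/(13.830−10.015) = 51 + 2.911·49/3.815 ≈ 88.39, so AQI = 88.
O₃: row 0.086–0.105 (AQI 151–200). (200−151)·(0.099−0.086)/(0.105−0.086) + 151 = 49·0.013/0.019 + 151 ≈ 184.53 → 185.
PM2.5: 70.672 ∈ [63.294, 147.721] ↔ index [51, 100].
51 + (70.672−63.294)·(100−51)/(147.721−63.294) = 51 + 7.378·49/84.427 ≈ 55.28, so AQI = 55.
SO₂ 42.0: bracket 0.0–55.6 → index 0–50; slope 50/55.6, offset 42.0.
AQI = 0 + 50/55.6·42.0 ≈ 37.77 ⇒ 38.
Sub-indices: CO→88, O₃→185, PM2.5→55, SO₂→38. Ranked high→low: 185, 88, 55, 38. Second-highest sub-index = 88.

88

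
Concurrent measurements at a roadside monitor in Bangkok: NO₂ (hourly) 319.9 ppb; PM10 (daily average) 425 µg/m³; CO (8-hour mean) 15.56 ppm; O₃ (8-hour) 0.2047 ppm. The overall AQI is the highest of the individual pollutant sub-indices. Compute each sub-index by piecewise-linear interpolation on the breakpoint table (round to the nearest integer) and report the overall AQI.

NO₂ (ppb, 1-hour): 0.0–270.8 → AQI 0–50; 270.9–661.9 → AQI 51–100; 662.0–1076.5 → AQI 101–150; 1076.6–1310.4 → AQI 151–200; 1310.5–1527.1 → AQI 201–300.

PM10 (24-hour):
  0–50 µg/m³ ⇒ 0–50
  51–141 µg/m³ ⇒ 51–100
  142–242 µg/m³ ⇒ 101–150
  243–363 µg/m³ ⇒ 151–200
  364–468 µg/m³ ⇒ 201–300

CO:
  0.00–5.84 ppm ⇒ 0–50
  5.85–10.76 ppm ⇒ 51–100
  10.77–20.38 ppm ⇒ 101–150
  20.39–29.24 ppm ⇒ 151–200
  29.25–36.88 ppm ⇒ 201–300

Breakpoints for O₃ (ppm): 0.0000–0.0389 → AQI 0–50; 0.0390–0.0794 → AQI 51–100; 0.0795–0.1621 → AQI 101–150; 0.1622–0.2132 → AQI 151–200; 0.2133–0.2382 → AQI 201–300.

NO₂: 319.9 ∈ [270.9, 661.9] ↔ index [51, 100].
51 + (319.9−270.9)·(100−51)/(661.9−270.9) = 51 + 49.0·49/391.0 ≈ 57.14, so AQI = 57.
PM10: 425 ∈ [364, 468] ↔ index [201, 300].
201 + (425−364)·(300−201)/(468−364) = 201 + 61·99/104 ≈ 259.07, so AQI = 259.
CO: 15.56 ∈ [10.77, 20.38] ↔ index [101, 150].
101 + (15.56−10.77)·(150−101)/(20.38−10.77) = 101 + 4.79·49/9.61 ≈ 125.42, so AQI = 125.
O₃: 0.2047 lies in 0.1622–0.2132, so I_lo=151, I_hi=200, C_lo=0.1622, C_hi=0.2132.
(200−151)/(0.2132−0.1622) × (0.2047−0.1622) + 151 = 49/0.0510 × 0.0425 + 151 ≈ 191.83 → 192.
Sub-indices: NO₂→57, PM10→259, CO→125, O₃→192. Overall AQI = max = 259; dominant pollutant is PM10.

259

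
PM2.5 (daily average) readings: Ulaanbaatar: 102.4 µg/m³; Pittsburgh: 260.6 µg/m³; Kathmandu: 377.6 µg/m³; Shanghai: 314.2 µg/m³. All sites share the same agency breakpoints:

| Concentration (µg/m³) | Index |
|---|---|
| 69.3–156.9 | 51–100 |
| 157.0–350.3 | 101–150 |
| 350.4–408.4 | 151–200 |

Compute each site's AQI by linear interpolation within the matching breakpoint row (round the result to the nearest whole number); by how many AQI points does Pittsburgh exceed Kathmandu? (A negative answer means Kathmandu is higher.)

-47

Ulaanbaatar: 102.4 lies in 69.3–156.9, so I_lo=51, I_hi=100, C_lo=69.3, C_hi=156.9.
(100−51)/(156.9−69.3) × (102.4−69.3) + 51 = 49/87.6 × 33.1 + 51 ≈ 69.51 → 70.
Pittsburgh: row 157.0–350.3 (AQI 101–150). (150−101)·(260.6−157.0)/(350.3−157.0) + 101 = 49·103.6/193.3 + 101 ≈ 127.26 → 127.
Kathmandu: 377.6 lies in 350.4–408.4, so I_lo=151, I_hi=200, C_lo=350.4, C_hi=408.4.
(200−151)/(408.4−350.4) × (377.6−350.4) + 151 = 49/58.0 × 27.2 + 151 ≈ 173.98 → 174.
Shanghai 314.2: bracket 157.0–350.3 → index 101–150; slope 49/193.3, offset 157.2.
AQI = 101 + 49/193.3·157.2 ≈ 140.85 ⇒ 141.
AQIs: Ulaanbaatar=70, Pittsburgh=127, Kathmandu=174, Shanghai=141. Pittsburgh (127) − Kathmandu (174) = -47.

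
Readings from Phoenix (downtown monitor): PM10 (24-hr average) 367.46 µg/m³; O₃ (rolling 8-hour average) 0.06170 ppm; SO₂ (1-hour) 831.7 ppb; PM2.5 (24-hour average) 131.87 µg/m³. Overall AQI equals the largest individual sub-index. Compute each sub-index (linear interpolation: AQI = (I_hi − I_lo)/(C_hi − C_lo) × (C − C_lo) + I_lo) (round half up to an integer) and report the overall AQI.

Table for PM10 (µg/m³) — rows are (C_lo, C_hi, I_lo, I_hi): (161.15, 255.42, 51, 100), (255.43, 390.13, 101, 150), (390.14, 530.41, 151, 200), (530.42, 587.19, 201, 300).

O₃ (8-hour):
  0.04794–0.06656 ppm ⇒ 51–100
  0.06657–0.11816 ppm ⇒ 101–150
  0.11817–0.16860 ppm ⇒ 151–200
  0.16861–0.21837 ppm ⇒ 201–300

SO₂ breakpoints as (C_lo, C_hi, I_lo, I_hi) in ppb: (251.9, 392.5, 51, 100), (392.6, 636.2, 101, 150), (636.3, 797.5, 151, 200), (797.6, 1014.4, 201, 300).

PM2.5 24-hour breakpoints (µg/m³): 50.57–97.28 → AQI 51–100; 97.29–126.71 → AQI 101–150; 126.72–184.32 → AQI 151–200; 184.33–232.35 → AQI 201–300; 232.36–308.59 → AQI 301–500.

PM10 367.46: bracket 255.43–390.13 → index 101–150; slope 49/134.70, offset 112.03.
AQI = 101 + 49/134.70·112.03 ≈ 141.75 ⇒ 142.
O₃: 0.06170 lies in 0.04794–0.06656, so I_lo=51, I_hi=100, C_lo=0.04794, C_hi=0.06656.
(100−51)/(0.06656−0.04794) × (0.06170−0.04794) + 51 = 49/0.01862 × 0.01376 + 51 ≈ 87.21 → 87.
SO₂: 831.7 lies in 797.6–1014.4, so I_lo=201, I_hi=300, C_lo=797.6, C_hi=1014.4.
(300−201)/(1014.4−797.6) × (831.7−797.6) + 201 = 99/216.8 × 34.1 + 201 ≈ 216.57 → 217.
PM2.5: 131.87 lies in 126.72–184.32, so I_lo=151, I_hi=200, C_lo=126.72, C_hi=184.32.
(200−151)/(184.32−126.72) × (131.87−126.72) + 151 = 49/57.60 × 5.15 + 151 ≈ 155.38 → 155.
Sub-indices: PM10→142, O₃→87, SO₂→217, PM2.5→155. Overall AQI = max = 217; dominant pollutant is SO₂.
AQI 217: Very Unhealthy.

217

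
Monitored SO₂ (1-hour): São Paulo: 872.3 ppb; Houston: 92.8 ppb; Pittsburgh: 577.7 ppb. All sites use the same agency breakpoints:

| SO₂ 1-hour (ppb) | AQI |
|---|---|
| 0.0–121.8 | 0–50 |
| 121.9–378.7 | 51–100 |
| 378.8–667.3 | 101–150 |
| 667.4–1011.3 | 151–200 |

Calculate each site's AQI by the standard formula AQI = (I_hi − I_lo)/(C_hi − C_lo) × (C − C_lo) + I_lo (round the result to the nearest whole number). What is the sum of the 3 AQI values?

São Paulo: 872.3 ∈ [667.4, 1011.3] ↔ index [151, 200].
151 + (872.3−667.4)·(200−151)/(1011.3−667.4) = 151 + 204.9·49/343.9 ≈ 180.19, so AQI = 180.
Houston: row 0.0–121.8 (AQI 0–50). (50−0)·(92.8−0.0)/(121.8−0.0) + 0 = 50·92.8/121.8 + 0 ≈ 38.10 → 38.
Pittsburgh 577.7: bracket 378.8–667.3 → index 101–150; slope 49/288.5, offset 198.9.
AQI = 101 + 49/288.5·198.9 ≈ 134.78 ⇒ 135.
AQIs: São Paulo=180, Houston=38, Pittsburgh=135. Sum = 180 + 38 + 135 = 353.

353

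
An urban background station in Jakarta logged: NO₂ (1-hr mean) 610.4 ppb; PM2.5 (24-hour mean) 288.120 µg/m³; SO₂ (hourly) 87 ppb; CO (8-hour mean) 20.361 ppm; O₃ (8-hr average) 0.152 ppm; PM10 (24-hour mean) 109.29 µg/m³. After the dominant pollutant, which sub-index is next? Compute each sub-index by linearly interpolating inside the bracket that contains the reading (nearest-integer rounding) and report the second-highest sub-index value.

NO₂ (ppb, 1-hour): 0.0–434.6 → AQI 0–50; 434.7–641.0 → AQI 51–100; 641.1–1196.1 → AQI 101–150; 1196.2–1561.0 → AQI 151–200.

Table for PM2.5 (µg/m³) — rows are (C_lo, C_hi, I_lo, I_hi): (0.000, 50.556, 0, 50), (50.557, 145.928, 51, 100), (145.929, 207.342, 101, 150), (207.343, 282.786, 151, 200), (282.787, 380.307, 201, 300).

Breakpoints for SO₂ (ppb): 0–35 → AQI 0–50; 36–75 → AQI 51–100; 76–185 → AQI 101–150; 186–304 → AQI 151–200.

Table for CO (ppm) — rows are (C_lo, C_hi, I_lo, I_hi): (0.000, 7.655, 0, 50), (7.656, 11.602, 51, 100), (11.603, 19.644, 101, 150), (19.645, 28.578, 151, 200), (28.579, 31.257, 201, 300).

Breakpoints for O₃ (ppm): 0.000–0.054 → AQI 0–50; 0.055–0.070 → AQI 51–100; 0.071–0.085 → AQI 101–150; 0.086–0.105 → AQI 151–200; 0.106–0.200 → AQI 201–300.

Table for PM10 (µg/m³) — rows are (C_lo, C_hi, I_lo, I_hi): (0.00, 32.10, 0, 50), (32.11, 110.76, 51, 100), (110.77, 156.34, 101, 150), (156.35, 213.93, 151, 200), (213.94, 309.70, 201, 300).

206

NO₂ 610.4: bracket 434.7–641.0 → index 51–100; slope 49/206.3, offset 175.7.
AQI = 51 + 49/206.3·175.7 ≈ 92.73 ⇒ 93.
PM2.5: row 282.787–380.307 (AQI 201–300). (300−201)·(288.120−282.787)/(380.307−282.787) + 201 = 99·5.333/97.520 + 201 ≈ 206.41 → 206.
SO₂: 87 ∈ [76, 185] ↔ index [101, 150].
101 + (87−76)·(150−101)/(185−76) = 101 + 11·49/109 ≈ 105.94, so AQI = 106.
CO: row 19.645–28.578 (AQI 151–200). (200−151)·(20.361−19.645)/(28.578−19.645) + 151 = 49·0.716/8.933 + 151 ≈ 154.93 → 155.
O₃: 0.152 lies in 0.106–0.200, so I_lo=201, I_hi=300, C_lo=0.106, C_hi=0.200.
(300−201)/(0.200−0.106) × (0.152−0.106) + 201 = 99/0.094 × 0.046 + 201 ≈ 249.45 → 249.
PM10: row 32.11–110.76 (AQI 51–100). (100−51)·(109.29−32.11)/(110.76−32.11) + 51 = 49·77.18/78.65 + 51 ≈ 99.08 → 99.
Sub-indices: NO₂→93, PM2.5→206, SO₂→106, CO→155, O₃→249, PM10→99. Ranked high→low: 249, 206, 155, 106, 99, 93. Second-highest sub-index = 206.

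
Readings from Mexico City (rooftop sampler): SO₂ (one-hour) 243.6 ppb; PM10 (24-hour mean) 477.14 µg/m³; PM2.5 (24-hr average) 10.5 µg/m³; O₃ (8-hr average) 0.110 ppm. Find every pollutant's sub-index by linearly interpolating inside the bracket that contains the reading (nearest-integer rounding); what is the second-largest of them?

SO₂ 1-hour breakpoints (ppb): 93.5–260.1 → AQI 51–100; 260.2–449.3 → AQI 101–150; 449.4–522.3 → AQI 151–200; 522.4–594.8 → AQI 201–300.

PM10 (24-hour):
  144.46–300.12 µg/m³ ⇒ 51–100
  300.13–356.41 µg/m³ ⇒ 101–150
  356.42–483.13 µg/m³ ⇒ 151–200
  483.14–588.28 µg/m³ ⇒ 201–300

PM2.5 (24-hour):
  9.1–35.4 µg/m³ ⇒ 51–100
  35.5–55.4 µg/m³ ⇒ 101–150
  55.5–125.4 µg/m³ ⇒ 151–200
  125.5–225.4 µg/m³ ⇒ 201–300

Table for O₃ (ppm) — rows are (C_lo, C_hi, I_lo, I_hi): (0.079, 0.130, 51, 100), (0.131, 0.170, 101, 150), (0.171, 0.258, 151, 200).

95

SO₂: 243.6 lies in 93.5–260.1, so I_lo=51, I_hi=100, C_lo=93.5, C_hi=260.1.
(100−51)/(260.1−93.5) × (243.6−93.5) + 51 = 49/166.6 × 150.1 + 51 ≈ 95.15 → 95.
PM10 477.14: bracket 356.42–483.13 → index 151–200; slope 49/126.71, offset 120.72.
AQI = 151 + 49/126.71·120.72 ≈ 197.68 ⇒ 198.
PM2.5 10.5: bracket 9.1–35.4 → index 51–100; slope 49/26.3, offset 1.4.
AQI = 51 + 49/26.3·1.4 ≈ 53.61 ⇒ 54.
O₃: row 0.079–0.130 (AQI 51–100). (100−51)·(0.110−0.079)/(0.130−0.079) + 51 = 49·0.031/0.051 + 51 ≈ 80.78 → 81.
Sub-indices: SO₂→95, PM10→198, PM2.5→54, O₃→81. Ranked high→low: 198, 95, 81, 54. Second-highest sub-index = 95.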